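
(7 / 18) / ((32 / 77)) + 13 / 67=43601 / 38592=1.13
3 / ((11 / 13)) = 39 / 11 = 3.55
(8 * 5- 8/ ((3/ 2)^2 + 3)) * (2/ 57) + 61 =74633/ 1197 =62.35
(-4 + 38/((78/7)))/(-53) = 23/2067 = 0.01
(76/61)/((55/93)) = 7068/3355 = 2.11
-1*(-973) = 973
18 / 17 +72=1242 / 17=73.06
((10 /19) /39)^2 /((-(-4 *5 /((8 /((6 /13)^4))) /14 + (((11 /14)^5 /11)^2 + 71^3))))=-4888403669094400 /9606794805683187775155873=-0.00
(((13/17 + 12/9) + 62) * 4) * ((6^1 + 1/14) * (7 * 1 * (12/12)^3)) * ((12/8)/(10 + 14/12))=98070/67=1463.73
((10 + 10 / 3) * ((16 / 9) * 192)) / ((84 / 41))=419840 / 189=2221.38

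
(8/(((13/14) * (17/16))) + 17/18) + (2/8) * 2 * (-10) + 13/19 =4.74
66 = 66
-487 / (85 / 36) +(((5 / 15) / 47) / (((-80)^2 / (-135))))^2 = -12690452642463 / 61526835200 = -206.26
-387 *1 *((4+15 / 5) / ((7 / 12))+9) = -8127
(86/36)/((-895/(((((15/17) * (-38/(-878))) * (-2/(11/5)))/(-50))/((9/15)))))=-817/264503646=-0.00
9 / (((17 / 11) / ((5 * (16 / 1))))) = 7920 / 17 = 465.88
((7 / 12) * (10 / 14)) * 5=25 / 12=2.08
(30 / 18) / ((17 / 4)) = 20 / 51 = 0.39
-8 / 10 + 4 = 16 / 5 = 3.20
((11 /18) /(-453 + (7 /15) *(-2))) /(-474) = 5 /1760436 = 0.00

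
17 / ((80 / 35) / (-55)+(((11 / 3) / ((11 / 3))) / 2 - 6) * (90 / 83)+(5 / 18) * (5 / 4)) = -2300760 / 765773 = -3.00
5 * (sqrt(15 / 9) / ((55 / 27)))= 3.17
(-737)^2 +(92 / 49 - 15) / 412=10965495129 / 20188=543168.97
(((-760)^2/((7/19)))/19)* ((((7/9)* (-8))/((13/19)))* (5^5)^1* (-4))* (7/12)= 1920520000000/351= 5471566951.57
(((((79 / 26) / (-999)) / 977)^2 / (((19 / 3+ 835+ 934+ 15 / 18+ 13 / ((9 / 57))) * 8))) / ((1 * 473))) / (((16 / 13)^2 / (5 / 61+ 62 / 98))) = 0.00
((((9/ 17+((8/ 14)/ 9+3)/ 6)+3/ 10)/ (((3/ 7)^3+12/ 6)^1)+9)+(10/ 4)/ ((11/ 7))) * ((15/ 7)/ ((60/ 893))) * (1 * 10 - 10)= 0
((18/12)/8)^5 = 0.00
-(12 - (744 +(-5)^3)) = 607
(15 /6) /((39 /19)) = 95 /78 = 1.22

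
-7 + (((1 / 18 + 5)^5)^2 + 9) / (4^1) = 2726642.03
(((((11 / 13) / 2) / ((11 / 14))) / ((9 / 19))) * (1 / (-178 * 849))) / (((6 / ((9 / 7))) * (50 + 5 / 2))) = -19 / 618844590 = -0.00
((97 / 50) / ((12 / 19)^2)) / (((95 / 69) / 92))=974947 / 3000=324.98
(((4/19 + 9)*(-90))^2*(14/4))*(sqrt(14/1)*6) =5209312500*sqrt(14)/361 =53992971.18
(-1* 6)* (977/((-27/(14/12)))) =6839/27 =253.30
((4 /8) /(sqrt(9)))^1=0.17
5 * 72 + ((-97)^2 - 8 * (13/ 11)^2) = 1180697/ 121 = 9757.83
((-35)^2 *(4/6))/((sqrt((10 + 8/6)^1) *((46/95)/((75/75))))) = 116375 *sqrt(102)/2346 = 500.99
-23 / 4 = -5.75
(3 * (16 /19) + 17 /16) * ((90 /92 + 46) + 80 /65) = 31452439 /181792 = 173.01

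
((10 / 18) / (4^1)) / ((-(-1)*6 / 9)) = 0.21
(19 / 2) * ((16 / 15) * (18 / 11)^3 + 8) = 801268 / 6655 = 120.40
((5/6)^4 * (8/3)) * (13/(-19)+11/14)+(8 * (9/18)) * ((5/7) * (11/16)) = 5015/2394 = 2.09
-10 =-10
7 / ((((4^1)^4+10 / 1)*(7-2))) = 1 / 190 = 0.01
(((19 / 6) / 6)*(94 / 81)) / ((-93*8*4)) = -893 / 4339008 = -0.00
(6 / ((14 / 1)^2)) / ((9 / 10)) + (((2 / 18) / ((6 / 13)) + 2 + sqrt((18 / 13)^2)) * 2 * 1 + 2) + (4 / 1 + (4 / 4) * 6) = 331678 / 17199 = 19.28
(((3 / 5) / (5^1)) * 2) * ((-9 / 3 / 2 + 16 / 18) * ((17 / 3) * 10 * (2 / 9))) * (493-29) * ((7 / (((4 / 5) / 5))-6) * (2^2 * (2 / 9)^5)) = -1677051904 / 23914845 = -70.13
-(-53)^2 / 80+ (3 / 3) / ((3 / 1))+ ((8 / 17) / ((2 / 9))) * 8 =-72779 / 4080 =-17.84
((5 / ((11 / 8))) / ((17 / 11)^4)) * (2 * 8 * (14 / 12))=2981440 / 250563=11.90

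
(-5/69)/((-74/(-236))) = -590/2553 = -0.23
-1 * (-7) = 7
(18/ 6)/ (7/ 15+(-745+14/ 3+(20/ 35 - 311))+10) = -315/ 109231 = -0.00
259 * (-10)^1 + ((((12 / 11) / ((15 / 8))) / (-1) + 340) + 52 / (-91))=-866694 / 385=-2251.15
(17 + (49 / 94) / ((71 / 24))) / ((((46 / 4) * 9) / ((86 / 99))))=0.14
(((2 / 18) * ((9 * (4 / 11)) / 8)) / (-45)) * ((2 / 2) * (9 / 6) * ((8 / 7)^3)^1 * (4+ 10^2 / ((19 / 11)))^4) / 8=-29739515904 / 7167655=-4149.13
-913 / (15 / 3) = -913 / 5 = -182.60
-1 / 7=-0.14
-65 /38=-1.71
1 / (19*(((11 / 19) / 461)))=461 / 11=41.91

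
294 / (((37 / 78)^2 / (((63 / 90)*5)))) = 6260436 / 1369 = 4573.00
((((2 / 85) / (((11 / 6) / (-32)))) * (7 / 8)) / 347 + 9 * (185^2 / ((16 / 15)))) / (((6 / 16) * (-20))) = -38503.12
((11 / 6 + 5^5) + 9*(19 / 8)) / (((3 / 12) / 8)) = 302228 / 3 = 100742.67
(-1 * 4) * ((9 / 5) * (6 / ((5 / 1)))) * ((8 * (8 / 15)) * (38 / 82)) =-17.08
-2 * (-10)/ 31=20/ 31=0.65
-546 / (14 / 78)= -3042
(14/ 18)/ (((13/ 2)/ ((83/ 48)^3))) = 4002509/ 6469632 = 0.62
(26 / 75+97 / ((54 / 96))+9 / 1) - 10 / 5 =40453 / 225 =179.79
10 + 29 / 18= 209 / 18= 11.61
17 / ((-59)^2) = 17 / 3481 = 0.00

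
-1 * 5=-5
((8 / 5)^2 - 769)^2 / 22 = 26701.38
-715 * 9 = -6435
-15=-15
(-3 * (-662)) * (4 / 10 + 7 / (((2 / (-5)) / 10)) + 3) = -1703988 / 5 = -340797.60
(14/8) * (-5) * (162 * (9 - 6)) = -8505/2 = -4252.50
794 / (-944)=-0.84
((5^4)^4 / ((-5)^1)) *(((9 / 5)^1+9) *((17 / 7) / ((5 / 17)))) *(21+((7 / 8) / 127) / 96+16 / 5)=-7494316037841796875 / 113792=-65859779578896.56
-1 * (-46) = 46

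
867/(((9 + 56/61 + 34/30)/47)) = 3687.24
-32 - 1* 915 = -947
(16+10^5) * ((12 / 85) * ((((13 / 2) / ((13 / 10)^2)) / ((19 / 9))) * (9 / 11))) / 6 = 8527680 / 2431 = 3507.89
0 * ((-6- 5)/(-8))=0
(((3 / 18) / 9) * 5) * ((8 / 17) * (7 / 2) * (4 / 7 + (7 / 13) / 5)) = 206 / 1989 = 0.10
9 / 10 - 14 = -131 / 10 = -13.10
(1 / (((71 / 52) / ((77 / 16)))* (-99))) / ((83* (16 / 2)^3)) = -91 / 108619776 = -0.00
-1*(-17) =17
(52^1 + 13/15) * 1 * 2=1586/15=105.73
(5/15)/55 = 1/165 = 0.01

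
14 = 14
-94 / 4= -47 / 2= -23.50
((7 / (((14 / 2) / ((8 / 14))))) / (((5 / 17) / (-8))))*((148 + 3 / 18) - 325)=288592 / 105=2748.50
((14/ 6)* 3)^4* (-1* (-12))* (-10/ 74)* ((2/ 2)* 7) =-1008420/ 37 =-27254.59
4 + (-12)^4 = 20740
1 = 1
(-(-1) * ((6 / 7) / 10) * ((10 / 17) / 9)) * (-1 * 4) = -8 / 357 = -0.02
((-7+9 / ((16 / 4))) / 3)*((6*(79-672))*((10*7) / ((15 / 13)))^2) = 186604054 / 9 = 20733783.78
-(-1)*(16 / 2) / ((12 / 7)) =14 / 3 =4.67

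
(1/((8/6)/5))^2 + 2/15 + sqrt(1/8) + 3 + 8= sqrt(2)/4 + 6047/240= 25.55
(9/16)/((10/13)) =117/160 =0.73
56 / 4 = 14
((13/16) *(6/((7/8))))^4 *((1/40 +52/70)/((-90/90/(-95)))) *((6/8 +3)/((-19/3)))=-22382541675/537824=-41616.85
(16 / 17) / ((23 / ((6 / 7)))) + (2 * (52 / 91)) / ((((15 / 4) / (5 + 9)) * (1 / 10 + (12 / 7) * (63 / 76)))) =396448 / 139587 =2.84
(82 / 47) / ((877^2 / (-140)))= -11480 / 36149063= -0.00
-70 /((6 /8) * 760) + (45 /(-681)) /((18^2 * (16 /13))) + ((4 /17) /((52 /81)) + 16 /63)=5736097391 /11529580608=0.50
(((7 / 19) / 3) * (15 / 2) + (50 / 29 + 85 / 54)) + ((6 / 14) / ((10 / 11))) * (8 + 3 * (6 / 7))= 33543467 / 3644865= 9.20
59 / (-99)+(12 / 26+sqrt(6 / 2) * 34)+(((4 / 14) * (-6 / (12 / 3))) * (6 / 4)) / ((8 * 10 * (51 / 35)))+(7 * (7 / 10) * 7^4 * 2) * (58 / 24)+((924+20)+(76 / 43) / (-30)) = 34 * sqrt(3)+8701617276629 / 150527520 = 57866.37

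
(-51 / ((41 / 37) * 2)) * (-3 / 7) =5661 / 574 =9.86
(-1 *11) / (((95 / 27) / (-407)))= 120879 / 95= 1272.41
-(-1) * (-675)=-675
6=6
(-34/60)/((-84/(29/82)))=493/206640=0.00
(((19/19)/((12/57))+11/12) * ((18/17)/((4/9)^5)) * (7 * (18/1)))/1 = 11160261/256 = 43594.77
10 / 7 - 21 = -137 / 7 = -19.57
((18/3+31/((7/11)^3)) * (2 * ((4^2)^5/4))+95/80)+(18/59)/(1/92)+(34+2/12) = 64319403068077/971376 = 66214733.60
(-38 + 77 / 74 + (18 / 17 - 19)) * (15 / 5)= -207195 / 1258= -164.70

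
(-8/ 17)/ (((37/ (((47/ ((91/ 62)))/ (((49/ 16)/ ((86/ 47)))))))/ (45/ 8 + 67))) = -7080896/ 400673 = -17.67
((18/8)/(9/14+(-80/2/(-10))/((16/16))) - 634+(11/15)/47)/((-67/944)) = 5480888072/614055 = 8925.73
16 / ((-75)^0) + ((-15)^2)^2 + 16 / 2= 50649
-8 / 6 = -4 / 3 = -1.33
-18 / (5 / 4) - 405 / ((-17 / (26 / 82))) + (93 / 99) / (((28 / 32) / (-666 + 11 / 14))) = -4063099823 / 5635245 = -721.02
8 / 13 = 0.62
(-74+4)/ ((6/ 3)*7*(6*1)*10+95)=-14/ 187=-0.07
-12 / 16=-3 / 4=-0.75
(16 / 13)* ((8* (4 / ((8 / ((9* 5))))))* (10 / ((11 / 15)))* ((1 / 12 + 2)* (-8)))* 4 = -28800000 / 143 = -201398.60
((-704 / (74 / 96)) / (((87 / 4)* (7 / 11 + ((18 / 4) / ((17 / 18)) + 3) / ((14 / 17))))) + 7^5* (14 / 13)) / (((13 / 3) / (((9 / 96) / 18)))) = 97811416647 / 4497157600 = 21.75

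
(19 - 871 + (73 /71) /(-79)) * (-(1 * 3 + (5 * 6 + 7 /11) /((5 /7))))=12062047084 /308495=39099.65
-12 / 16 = -3 / 4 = -0.75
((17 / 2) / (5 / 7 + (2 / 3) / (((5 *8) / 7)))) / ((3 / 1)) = 1190 / 349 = 3.41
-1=-1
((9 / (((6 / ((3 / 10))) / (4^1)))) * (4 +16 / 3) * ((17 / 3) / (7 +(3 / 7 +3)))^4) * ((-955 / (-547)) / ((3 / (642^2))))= 49114167933828368 / 139804540443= 351305.96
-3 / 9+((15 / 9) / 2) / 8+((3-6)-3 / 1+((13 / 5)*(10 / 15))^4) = 2265991 / 810000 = 2.80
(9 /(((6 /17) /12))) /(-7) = -306 /7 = -43.71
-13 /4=-3.25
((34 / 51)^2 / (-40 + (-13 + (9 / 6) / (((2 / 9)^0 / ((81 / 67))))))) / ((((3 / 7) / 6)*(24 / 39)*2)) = -6097 / 61731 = -0.10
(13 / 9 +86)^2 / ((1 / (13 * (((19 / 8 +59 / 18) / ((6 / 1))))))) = 3277081379 / 34992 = 93652.30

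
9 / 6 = 3 / 2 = 1.50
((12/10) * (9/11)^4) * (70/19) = 551124/278179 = 1.98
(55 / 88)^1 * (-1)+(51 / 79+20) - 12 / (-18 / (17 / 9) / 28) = 943295 / 17064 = 55.28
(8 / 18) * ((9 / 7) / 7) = 4 / 49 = 0.08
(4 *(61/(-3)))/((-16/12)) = 61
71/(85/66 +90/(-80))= 18744/43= 435.91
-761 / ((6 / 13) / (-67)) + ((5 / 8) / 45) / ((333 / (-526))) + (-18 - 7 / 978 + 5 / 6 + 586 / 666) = 215834941141 / 1954044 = 110455.52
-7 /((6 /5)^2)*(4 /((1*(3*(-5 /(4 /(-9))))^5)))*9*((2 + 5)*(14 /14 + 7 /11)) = -100352 /2192194125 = -0.00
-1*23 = -23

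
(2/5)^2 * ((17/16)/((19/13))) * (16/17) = 52/475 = 0.11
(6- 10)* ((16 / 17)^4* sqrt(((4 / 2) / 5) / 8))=-131072* sqrt(5) / 417605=-0.70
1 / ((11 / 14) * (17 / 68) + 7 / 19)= 1064 / 601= 1.77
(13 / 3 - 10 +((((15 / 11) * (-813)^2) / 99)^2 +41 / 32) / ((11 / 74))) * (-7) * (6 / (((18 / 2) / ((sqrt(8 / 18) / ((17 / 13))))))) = -392260008434887229 / 295689636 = -1326593700.55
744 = 744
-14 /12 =-7 /6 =-1.17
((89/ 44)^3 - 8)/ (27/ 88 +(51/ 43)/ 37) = 37383727/ 45926760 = 0.81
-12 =-12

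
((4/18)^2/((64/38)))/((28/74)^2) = 26011/127008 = 0.20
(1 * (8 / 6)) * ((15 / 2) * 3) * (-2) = -60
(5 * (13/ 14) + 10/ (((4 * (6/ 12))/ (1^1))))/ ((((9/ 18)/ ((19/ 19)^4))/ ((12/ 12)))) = 135/ 7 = 19.29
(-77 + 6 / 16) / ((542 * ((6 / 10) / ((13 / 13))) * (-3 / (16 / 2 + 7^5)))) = 17179325 / 13008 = 1320.67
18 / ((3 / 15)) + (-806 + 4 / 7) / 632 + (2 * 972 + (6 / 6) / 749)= 2032.73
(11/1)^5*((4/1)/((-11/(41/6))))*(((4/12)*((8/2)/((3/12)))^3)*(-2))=9835003904/9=1092778211.56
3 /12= 1 /4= 0.25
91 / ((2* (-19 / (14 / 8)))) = -4.19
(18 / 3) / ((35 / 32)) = 192 / 35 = 5.49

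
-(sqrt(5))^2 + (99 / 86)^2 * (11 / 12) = -111983 / 29584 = -3.79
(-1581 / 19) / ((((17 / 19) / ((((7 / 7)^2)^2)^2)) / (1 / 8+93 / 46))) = -36735 / 184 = -199.65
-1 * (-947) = 947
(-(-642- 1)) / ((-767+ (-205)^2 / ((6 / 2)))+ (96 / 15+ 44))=9645 / 199376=0.05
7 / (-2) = -7 / 2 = -3.50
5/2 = 2.50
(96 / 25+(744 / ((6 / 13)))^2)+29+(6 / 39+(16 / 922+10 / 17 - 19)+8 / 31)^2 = 648096086145455965566 / 249373209318025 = 2598900.21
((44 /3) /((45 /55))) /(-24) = -121 /162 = -0.75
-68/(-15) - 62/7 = -454/105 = -4.32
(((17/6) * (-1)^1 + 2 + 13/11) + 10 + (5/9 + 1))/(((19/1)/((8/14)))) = 0.36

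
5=5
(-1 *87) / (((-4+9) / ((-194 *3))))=10126.80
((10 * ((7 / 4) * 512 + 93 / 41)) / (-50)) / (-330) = 36829 / 67650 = 0.54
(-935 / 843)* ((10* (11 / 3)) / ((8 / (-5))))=257125 / 10116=25.42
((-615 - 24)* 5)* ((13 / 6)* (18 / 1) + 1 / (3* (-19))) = -2366430 / 19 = -124548.95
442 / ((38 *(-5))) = -221 / 95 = -2.33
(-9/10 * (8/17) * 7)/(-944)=63/20060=0.00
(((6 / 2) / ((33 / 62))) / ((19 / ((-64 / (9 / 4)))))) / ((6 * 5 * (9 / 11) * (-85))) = 7936 / 1962225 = 0.00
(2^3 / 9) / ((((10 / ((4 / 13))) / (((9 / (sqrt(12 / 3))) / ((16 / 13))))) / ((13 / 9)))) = 0.14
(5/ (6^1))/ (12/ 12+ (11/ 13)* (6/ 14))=455/ 744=0.61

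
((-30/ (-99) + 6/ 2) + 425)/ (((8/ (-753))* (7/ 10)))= -8869085/ 154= -57591.46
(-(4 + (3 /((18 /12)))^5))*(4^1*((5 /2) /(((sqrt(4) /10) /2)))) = -3600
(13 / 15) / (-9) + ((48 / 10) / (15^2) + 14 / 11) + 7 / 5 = 96442 / 37125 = 2.60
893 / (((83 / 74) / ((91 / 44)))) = 3006731 / 1826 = 1646.62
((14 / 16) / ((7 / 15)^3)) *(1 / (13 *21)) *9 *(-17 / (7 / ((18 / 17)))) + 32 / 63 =-249373 / 1123668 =-0.22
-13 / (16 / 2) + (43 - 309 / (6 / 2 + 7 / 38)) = -53885 / 968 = -55.67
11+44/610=3377/305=11.07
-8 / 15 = -0.53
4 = 4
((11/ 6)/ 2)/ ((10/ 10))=11/ 12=0.92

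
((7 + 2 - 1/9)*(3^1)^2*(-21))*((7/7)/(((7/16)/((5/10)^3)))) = -480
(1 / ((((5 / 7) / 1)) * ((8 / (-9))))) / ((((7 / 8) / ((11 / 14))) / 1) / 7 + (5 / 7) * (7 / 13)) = -9009 / 3110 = -2.90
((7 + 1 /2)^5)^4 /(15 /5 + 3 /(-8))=110841891002655029296875 /917504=120808073864152122.82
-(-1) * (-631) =-631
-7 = -7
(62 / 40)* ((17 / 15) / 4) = 527 / 1200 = 0.44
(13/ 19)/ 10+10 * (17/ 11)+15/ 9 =107779/ 6270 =17.19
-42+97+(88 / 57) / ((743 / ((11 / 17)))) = 39599153 / 719967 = 55.00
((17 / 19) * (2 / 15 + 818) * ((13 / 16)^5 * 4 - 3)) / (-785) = 5412997421 / 3665510400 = 1.48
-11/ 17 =-0.65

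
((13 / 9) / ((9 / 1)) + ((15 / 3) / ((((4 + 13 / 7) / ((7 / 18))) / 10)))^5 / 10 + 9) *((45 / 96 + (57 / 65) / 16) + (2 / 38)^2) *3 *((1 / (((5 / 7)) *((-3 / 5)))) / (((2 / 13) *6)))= -1873025142144065984543 / 9483535124883797760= -197.50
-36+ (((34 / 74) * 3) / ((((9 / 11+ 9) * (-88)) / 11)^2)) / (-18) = -5965998089 / 165722112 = -36.00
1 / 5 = 0.20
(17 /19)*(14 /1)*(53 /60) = 6307 /570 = 11.06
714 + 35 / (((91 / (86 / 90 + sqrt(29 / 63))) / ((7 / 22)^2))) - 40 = 35 * sqrt(203) / 18876 + 38169379 / 56628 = 674.06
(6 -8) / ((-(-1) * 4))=-0.50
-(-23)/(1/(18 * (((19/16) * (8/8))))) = 3933/8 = 491.62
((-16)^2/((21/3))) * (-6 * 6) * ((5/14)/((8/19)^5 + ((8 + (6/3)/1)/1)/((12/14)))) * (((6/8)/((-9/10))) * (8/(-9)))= -126776268800/4251326681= -29.82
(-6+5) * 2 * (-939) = 1878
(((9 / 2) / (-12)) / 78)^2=1 / 43264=0.00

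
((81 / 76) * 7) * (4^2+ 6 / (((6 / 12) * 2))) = 6237 / 38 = 164.13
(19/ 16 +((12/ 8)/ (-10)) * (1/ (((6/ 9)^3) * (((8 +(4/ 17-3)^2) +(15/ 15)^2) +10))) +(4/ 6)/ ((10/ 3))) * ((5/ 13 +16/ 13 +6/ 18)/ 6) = 0.44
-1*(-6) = 6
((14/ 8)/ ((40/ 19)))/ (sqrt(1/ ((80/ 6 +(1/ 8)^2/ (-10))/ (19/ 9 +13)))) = 133*sqrt(6527235)/ 435200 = 0.78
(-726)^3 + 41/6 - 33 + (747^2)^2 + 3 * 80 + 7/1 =1865948322755/6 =310991387125.83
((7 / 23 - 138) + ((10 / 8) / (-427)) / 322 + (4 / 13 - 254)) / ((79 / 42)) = -8394905595 / 40344668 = -208.08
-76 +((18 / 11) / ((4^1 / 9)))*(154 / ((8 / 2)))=263 / 4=65.75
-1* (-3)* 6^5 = 23328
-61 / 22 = -2.77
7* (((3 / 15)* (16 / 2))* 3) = 168 / 5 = 33.60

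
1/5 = 0.20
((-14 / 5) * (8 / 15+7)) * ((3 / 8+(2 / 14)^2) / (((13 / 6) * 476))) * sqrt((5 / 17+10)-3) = -3503 * sqrt(527) / 3681860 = -0.02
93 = 93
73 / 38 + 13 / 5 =4.52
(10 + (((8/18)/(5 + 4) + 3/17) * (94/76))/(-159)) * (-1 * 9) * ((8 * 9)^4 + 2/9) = -10059603353690219/4159917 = -2418222131.28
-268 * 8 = -2144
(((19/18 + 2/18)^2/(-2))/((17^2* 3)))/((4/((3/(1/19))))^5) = -1091959659/2367488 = -461.23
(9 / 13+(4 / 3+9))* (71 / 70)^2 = 216763 / 19110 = 11.34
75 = 75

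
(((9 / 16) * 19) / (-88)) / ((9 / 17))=-323 / 1408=-0.23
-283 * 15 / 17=-4245 / 17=-249.71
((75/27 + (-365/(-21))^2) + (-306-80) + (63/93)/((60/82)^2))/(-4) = 109175851/5468400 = 19.96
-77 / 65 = -1.18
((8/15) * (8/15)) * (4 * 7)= 1792/225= 7.96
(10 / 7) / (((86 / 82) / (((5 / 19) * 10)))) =20500 / 5719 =3.58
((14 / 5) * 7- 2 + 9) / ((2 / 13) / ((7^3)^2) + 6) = 4.43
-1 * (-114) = 114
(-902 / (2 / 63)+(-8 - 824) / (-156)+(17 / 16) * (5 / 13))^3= -5569827133747349244689 / 242970624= -22923870557073.39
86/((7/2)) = 172/7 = 24.57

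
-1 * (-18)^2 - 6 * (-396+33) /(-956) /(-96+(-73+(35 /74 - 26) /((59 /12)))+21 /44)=-323.99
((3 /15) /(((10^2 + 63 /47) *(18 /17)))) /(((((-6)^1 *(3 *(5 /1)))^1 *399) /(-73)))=58327 /15393539700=0.00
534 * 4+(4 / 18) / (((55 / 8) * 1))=1057336 / 495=2136.03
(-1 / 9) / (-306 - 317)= 1 / 5607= 0.00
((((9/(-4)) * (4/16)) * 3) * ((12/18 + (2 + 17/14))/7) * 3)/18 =-489/3136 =-0.16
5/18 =0.28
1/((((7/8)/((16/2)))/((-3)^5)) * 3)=-740.57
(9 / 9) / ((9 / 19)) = 19 / 9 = 2.11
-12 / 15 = -4 / 5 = -0.80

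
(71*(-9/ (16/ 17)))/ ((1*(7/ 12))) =-32589/ 28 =-1163.89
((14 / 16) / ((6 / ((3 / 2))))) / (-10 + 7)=-7 / 96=-0.07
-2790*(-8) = 22320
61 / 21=2.90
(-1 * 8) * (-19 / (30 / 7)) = 532 / 15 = 35.47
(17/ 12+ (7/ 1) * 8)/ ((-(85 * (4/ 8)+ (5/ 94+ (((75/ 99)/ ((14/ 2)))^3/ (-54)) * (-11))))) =-1.35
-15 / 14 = -1.07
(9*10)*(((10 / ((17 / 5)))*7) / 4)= 7875 / 17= 463.24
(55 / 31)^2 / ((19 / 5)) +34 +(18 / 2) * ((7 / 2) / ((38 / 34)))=2301093 / 36518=63.01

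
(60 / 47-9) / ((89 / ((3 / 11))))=-0.02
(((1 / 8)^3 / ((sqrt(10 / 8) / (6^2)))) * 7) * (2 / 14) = 0.06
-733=-733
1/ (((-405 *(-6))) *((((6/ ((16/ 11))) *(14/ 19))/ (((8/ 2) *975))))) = 9880/ 18711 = 0.53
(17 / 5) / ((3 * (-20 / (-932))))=3961 / 75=52.81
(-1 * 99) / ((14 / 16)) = -792 / 7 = -113.14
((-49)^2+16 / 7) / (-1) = -2403.29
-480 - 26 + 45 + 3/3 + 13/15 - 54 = -7697/15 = -513.13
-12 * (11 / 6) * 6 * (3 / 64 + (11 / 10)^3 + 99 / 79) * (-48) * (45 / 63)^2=164618883 / 19355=8505.24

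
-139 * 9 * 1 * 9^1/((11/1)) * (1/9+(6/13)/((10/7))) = -317754/715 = -444.41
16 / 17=0.94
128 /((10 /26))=332.80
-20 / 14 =-10 / 7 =-1.43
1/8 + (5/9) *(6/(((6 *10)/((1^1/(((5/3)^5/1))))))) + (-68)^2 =4624.13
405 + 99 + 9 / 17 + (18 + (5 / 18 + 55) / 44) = 7052251 / 13464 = 523.79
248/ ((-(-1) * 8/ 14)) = 434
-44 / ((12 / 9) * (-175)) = 33 / 175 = 0.19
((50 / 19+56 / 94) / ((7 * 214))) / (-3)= -1441 / 2006571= -0.00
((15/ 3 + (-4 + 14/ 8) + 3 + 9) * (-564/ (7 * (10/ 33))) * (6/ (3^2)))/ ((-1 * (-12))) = -30503/ 140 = -217.88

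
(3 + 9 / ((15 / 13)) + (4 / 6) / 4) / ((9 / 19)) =6251 / 270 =23.15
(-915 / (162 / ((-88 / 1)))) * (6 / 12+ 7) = 33550 / 9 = 3727.78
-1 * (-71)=71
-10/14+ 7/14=-0.21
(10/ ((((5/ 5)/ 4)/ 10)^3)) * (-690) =-441600000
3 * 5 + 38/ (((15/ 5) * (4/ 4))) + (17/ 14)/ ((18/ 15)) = 803/ 28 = 28.68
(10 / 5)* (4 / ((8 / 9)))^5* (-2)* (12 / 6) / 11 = -59049 / 44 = -1342.02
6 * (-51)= -306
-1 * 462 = -462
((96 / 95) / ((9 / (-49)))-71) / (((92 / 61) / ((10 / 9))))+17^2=5489839 / 23598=232.64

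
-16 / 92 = -4 / 23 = -0.17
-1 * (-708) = 708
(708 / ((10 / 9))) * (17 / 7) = 54162 / 35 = 1547.49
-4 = -4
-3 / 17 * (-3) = 9 / 17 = 0.53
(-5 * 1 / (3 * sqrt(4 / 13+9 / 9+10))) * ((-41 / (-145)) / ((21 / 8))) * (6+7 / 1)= -4264 * sqrt(39) / 38367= -0.69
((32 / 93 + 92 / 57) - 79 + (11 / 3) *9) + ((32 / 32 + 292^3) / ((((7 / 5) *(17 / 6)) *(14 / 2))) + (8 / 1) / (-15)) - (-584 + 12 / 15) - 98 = 62878249922 / 70091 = 897094.49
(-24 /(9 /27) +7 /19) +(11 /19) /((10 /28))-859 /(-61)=-324106 /5795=-55.93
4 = 4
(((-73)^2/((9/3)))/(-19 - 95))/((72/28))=-37303/6156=-6.06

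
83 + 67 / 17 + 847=15877 / 17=933.94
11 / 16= 0.69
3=3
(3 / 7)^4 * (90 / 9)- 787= -1888777 / 2401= -786.66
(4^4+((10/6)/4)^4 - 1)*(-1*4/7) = -145.73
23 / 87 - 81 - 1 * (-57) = -2065 / 87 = -23.74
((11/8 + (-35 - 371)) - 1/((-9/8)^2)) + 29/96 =-1050053/2592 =-405.11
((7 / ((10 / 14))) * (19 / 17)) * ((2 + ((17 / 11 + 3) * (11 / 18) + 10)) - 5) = 81928 / 765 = 107.10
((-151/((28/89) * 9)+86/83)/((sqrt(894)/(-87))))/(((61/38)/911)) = 549027373165 * sqrt(894)/190105524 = 86351.13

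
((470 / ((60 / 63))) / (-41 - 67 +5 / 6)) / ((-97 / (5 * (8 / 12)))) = 9870 / 62371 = 0.16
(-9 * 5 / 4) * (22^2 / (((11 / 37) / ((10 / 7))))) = -183150 / 7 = -26164.29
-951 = -951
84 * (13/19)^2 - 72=-11796/361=-32.68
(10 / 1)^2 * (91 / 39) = 700 / 3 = 233.33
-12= -12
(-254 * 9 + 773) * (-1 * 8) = 12104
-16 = -16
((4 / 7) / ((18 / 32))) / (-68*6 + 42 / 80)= -2560 / 1026837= -0.00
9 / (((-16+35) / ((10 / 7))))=90 / 133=0.68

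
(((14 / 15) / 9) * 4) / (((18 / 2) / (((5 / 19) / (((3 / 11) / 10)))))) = 6160 / 13851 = 0.44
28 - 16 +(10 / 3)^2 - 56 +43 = 10.11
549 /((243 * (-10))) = -61 /270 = -0.23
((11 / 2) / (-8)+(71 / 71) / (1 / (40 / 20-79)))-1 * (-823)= 11925 / 16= 745.31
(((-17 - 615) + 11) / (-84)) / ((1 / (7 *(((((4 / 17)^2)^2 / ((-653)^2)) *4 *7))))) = 370944 / 35614106089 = 0.00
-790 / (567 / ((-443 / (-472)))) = -174985 / 133812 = -1.31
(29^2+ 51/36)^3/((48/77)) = 79545444827233/82944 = 959025906.96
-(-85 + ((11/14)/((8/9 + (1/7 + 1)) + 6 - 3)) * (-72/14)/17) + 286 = 13997015/37723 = 371.05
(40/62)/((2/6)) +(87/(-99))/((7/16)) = -524/7161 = -0.07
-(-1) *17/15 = 17/15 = 1.13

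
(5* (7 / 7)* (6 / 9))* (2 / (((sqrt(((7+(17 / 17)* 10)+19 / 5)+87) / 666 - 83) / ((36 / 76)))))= -11044544400 / 290287431739 - 279720* sqrt(55) / 290287431739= -0.04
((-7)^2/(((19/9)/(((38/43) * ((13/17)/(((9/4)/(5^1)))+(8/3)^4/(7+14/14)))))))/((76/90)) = 2705780/13889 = 194.81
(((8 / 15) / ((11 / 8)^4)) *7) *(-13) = -2981888 / 219615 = -13.58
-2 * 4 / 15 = -8 / 15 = -0.53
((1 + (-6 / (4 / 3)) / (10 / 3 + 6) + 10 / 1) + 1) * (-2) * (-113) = 72885 / 28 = 2603.04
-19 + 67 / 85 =-1548 / 85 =-18.21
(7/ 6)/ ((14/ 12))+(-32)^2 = 1025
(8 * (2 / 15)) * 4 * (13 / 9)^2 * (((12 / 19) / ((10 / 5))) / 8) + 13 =102739 / 7695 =13.35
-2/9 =-0.22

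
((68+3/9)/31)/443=205/41199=0.00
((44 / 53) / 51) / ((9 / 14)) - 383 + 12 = -9024701 / 24327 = -370.97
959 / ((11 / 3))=2877 / 11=261.55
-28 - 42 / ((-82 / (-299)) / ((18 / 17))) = -132538 / 697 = -190.15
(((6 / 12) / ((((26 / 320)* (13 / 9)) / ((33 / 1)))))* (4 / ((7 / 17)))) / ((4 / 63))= 3635280 / 169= 21510.53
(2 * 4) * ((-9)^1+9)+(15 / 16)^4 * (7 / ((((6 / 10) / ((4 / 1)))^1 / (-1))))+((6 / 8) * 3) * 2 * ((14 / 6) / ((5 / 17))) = -28581 / 81920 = -0.35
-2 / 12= -1 / 6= -0.17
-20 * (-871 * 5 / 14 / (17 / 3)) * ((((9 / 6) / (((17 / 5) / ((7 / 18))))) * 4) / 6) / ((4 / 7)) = 762125 / 3468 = 219.76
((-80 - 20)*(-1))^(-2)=1 / 10000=0.00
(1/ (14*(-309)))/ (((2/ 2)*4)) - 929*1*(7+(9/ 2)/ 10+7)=-1161448811/ 86520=-13424.05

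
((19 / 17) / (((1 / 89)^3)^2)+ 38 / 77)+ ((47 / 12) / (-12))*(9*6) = 555449678115.75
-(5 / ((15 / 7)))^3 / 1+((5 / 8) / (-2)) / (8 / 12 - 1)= -5083 / 432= -11.77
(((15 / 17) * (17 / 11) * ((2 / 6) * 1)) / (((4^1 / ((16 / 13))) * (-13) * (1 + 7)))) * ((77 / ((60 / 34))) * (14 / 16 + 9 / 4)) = -2975 / 16224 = -0.18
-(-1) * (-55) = -55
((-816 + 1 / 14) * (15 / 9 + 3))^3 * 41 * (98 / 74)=-2994473452029703 / 999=-2997470922952.66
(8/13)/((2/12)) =48/13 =3.69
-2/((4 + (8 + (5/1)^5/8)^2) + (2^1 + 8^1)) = -128/10170617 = -0.00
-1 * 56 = -56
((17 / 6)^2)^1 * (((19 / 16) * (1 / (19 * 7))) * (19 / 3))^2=104329 / 4064256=0.03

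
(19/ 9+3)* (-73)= -3358/ 9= -373.11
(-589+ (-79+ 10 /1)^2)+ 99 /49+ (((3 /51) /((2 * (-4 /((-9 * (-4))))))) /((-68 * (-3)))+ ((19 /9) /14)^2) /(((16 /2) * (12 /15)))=175095822109 /41948928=4174.02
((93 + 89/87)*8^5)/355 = 53608448/6177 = 8678.72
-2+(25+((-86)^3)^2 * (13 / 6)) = 2629687028453 / 3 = 876562342817.67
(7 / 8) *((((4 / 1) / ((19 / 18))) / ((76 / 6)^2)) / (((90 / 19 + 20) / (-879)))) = -498393 / 678680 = -0.73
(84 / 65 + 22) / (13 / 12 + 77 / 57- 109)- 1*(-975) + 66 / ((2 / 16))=791116741 / 526435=1502.78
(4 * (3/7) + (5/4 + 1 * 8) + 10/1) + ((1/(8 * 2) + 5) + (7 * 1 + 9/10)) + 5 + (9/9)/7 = 21879/560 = 39.07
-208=-208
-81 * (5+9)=-1134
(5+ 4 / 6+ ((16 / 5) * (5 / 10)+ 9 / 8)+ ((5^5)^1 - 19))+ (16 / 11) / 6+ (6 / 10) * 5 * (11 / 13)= 17830227 / 5720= 3117.17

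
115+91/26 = 237/2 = 118.50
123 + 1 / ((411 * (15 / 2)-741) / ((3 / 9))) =123.00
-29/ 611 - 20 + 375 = 216876/ 611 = 354.95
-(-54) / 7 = 54 / 7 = 7.71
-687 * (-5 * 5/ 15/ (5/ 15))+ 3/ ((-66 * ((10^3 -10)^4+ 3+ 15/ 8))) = 290368961904273611/ 84532448880429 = 3435.00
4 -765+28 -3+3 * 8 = -712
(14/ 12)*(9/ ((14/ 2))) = 3/ 2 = 1.50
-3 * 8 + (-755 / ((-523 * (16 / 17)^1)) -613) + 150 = -4062381 / 8368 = -485.47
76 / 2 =38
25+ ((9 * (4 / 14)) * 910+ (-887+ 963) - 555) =1886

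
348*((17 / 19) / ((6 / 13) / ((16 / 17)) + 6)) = 205088 / 4275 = 47.97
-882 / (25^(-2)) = -551250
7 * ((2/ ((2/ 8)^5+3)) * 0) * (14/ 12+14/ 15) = 0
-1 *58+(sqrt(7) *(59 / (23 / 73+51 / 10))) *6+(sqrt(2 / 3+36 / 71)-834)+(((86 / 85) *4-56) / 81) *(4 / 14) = -14332924 / 16065+5 *sqrt(2130) / 213+4380 *sqrt(7) / 67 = -718.14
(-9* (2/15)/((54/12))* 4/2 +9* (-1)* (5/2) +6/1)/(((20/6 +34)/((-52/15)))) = 949/600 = 1.58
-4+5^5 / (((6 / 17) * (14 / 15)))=265513 / 28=9482.61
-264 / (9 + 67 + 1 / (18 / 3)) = -1584 / 457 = -3.47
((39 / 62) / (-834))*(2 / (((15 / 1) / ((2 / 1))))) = -0.00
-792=-792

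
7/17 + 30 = 517/17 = 30.41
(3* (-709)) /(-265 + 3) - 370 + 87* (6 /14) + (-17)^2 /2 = -165148 /917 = -180.10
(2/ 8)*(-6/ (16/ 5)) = -15/ 32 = -0.47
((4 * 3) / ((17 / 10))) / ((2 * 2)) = 1.76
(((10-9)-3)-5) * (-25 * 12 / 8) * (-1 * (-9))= 4725 / 2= 2362.50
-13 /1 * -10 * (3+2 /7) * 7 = 2990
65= 65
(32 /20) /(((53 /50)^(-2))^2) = 2.02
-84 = -84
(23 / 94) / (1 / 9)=207 / 94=2.20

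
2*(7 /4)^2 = 49 /8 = 6.12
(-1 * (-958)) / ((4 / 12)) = 2874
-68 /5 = -13.60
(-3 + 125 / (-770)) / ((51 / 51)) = -3.16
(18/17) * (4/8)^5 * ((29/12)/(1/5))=435/1088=0.40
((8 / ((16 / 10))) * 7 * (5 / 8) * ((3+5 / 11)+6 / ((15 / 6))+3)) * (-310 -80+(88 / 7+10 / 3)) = -2391170 / 33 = -72459.70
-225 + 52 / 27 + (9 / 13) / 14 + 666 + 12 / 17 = 37064245 / 83538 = 443.68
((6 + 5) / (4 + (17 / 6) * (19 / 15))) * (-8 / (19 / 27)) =-213840 / 12977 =-16.48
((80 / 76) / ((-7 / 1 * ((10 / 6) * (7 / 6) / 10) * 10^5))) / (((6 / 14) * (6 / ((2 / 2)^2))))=-1 / 332500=-0.00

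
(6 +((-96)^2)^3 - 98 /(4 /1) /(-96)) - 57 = 782757789645.26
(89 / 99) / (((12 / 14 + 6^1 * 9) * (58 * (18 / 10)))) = 3115 / 19844352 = 0.00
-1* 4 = -4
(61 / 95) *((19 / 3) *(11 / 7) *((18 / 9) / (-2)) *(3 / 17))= -671 / 595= -1.13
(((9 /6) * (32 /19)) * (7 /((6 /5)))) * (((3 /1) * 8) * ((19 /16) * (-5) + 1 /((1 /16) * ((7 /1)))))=-24540 /19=-1291.58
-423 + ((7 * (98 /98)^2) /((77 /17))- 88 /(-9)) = -411.68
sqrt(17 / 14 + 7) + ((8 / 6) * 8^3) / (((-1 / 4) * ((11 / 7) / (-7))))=sqrt(1610) / 14 + 401408 / 33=12166.74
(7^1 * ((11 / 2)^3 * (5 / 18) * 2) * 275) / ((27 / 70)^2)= 15693321875 / 13122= 1195955.03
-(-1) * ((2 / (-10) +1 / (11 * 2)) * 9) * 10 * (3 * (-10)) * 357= 1638630 / 11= 148966.36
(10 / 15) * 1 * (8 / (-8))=-2 / 3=-0.67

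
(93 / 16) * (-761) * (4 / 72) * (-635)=14980285 / 96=156044.64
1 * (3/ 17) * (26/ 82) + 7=4918/ 697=7.06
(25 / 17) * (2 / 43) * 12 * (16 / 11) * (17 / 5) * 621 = 1192320 / 473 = 2520.76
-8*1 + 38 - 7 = 23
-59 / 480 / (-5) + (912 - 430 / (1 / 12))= -10195141 / 2400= -4247.98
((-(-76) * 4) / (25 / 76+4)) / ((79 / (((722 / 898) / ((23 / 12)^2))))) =1201038336 / 6173408311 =0.19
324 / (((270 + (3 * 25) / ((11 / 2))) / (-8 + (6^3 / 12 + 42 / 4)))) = 12177 / 520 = 23.42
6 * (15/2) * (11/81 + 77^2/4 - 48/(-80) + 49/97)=233115769/3492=66757.09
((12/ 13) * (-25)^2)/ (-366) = -1250/ 793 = -1.58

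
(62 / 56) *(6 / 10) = 93 / 140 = 0.66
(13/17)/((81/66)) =286/459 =0.62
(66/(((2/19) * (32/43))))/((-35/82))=-1105401/560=-1973.93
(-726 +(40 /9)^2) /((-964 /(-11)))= -314633 /39042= -8.06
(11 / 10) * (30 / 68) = 33 / 68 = 0.49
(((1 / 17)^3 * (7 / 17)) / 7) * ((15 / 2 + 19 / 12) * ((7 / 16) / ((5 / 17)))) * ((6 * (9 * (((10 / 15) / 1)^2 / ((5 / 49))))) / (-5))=-0.01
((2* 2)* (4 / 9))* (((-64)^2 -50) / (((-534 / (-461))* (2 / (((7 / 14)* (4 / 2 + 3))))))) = 7761.99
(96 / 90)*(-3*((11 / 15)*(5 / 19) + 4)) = -13.42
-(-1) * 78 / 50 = 39 / 25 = 1.56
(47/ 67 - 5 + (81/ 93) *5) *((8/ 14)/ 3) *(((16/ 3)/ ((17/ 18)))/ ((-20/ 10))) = -7488/ 247163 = -0.03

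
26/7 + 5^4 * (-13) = -8121.29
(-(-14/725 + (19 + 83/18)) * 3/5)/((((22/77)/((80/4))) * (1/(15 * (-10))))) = 4310222/29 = 148628.34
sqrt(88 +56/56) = sqrt(89) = 9.43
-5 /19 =-0.26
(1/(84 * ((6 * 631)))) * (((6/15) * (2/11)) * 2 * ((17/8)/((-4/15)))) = -17/4664352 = -0.00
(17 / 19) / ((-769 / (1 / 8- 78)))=10591 / 116888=0.09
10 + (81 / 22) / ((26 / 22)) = 13.12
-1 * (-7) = 7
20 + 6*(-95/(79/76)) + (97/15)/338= -211614137/400530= -528.34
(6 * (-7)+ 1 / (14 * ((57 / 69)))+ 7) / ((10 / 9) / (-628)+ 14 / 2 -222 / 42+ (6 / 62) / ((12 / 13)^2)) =-3254387688 / 170215091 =-19.12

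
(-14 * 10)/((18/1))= -70/9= -7.78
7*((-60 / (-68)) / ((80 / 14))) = 147 / 136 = 1.08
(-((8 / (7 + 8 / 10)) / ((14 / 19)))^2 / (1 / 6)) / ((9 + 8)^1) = -288800 / 422331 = -0.68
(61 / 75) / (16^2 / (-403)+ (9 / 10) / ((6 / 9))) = 98332 / 86415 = 1.14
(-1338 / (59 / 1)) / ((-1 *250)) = 669 / 7375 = 0.09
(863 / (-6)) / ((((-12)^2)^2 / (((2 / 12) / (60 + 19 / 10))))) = -4315 / 231040512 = -0.00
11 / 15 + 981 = 14726 / 15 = 981.73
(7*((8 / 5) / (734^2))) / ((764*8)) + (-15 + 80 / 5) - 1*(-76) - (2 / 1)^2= 150237498167 / 2058047920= 73.00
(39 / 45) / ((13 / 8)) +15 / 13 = 329 / 195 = 1.69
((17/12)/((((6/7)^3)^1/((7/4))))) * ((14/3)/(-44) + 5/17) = 0.74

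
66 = 66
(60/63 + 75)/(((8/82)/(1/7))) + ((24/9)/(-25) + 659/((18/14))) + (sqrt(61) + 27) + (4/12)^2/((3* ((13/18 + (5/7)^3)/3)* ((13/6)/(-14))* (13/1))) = 658.42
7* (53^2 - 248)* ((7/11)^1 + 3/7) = 19091.09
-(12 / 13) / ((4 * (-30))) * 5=1 / 26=0.04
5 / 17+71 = 1212 / 17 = 71.29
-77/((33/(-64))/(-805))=-360640/3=-120213.33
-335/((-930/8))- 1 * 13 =-941/93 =-10.12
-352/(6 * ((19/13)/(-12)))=9152/19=481.68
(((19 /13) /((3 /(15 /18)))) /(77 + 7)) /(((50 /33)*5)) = 209 /327600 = 0.00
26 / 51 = 0.51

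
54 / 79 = 0.68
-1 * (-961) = 961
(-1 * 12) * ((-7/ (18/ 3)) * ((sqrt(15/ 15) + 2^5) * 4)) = 1848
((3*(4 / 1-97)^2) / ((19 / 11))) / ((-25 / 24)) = -6850008 / 475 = -14421.07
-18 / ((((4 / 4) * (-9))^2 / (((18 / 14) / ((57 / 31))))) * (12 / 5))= -155 / 2394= -0.06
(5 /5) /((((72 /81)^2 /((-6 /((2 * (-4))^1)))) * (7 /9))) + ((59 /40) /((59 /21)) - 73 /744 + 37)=32204027 /833280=38.65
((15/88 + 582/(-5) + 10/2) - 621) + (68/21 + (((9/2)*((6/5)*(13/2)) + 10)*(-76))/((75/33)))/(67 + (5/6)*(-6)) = -5417312407/7161000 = -756.50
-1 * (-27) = 27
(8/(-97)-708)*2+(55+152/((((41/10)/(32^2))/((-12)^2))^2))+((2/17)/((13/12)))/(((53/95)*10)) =375498632708747404947/1909886641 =196607811504.53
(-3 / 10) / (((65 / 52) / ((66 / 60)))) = -33 / 125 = -0.26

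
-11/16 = -0.69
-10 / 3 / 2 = -5 / 3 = -1.67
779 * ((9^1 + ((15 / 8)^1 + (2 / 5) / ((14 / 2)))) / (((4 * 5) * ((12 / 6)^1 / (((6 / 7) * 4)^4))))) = 12361346496 / 420175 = 29419.52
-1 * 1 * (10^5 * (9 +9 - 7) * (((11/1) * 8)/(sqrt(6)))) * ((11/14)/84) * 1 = -66550000 * sqrt(6)/441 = -369645.22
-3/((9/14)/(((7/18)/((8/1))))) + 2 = 383/216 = 1.77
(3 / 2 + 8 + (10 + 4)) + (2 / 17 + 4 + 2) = 1007 / 34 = 29.62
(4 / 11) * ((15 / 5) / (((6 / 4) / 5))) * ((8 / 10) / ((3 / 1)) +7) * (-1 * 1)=-872 / 33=-26.42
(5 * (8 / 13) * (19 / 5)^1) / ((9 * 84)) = 38 / 2457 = 0.02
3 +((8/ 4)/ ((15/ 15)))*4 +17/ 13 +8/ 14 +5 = 1627/ 91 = 17.88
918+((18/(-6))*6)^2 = 1242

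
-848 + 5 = -843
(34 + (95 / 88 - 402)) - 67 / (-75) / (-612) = -370517749 / 1009800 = -366.92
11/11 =1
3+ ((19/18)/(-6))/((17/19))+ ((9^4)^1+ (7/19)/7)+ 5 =229147973/34884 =6568.86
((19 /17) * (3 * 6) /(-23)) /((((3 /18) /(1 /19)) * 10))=-54 /1955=-0.03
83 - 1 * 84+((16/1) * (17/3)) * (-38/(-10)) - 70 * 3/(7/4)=3353/15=223.53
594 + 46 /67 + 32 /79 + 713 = 6923729 /5293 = 1308.09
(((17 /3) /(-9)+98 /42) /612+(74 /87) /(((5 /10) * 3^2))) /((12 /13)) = 597415 /2875176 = 0.21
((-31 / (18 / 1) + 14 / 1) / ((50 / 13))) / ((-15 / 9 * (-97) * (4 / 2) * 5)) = 2873 / 1455000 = 0.00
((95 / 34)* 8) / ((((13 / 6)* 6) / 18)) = 6840 / 221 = 30.95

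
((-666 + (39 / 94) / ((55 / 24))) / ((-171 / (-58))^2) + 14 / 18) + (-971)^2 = 7917968914928 / 8398665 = 942765.18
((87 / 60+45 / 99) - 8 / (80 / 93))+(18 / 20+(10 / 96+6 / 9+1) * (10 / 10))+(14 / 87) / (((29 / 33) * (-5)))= -2114221 / 444048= -4.76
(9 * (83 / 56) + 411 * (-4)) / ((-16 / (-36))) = -3668.99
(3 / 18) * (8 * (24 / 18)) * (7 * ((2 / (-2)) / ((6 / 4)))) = -224 / 27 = -8.30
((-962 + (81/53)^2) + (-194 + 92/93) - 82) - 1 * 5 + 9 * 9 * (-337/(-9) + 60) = 6653.32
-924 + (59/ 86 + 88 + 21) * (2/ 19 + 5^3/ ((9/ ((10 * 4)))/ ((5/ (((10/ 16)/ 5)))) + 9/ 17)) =293837002325/ 11889801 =24713.37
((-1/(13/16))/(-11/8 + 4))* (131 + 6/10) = -61.70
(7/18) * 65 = 455/18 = 25.28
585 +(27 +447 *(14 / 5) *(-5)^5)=-3910638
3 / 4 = 0.75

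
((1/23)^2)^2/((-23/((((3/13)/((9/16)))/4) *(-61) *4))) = 976/251017377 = 0.00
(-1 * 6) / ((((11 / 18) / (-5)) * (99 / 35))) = 2100 / 121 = 17.36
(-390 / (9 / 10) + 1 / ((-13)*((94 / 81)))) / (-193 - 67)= 1588843 / 953160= 1.67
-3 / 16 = -0.19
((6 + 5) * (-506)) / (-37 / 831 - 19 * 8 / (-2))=-4625346 / 63119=-73.28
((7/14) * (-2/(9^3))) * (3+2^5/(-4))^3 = 125/729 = 0.17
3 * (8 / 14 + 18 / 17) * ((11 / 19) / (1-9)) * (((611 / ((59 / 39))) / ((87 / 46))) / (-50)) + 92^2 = 3274943281889 / 386857100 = 8465.51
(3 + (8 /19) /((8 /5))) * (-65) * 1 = -4030 /19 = -212.11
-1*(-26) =26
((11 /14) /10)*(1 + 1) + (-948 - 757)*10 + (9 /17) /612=-689836607 /40460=-17049.84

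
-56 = -56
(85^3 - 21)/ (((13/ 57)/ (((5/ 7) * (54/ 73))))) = 9451060560/ 6643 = 1422709.70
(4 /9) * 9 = 4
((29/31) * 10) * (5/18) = 725/279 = 2.60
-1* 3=-3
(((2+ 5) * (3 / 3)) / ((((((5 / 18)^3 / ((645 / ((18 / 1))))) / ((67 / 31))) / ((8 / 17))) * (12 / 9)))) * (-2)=-235227888 / 13175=-17854.11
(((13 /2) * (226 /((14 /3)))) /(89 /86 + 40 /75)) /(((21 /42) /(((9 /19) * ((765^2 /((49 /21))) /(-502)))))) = -155414507625 /1635767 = -95010.17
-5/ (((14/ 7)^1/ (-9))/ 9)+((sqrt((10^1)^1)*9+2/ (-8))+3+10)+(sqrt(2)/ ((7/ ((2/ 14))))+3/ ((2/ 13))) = sqrt(2)/ 49+9*sqrt(10)+939/ 4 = 263.24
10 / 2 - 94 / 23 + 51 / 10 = 1383 / 230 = 6.01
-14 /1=-14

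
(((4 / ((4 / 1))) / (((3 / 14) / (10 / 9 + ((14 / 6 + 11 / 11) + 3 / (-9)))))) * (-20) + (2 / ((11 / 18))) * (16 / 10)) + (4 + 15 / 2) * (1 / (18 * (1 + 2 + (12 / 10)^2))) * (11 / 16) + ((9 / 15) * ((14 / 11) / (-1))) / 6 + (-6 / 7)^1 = -3112635481 / 8205120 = -379.35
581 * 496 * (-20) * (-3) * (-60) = -1037433600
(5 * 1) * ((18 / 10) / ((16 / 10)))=45 / 8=5.62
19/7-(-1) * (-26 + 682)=4611/7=658.71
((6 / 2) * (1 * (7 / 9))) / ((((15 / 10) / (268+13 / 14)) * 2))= 1255 / 6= 209.17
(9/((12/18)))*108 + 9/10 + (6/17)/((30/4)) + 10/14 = 1736997/1190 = 1459.66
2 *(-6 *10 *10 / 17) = -1200 / 17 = -70.59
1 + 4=5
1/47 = 0.02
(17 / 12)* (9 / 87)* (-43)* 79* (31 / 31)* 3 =-173247 / 116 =-1493.51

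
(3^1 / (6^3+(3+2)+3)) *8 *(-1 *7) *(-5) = 15 / 4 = 3.75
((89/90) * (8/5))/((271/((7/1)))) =0.04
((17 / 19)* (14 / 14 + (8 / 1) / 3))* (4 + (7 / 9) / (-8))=52547 / 4104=12.80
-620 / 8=-155 / 2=-77.50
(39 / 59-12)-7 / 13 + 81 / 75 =-207041 / 19175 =-10.80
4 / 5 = 0.80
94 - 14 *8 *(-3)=430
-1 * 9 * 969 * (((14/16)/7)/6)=-2907/16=-181.69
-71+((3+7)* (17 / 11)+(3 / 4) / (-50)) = -122233 / 2200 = -55.56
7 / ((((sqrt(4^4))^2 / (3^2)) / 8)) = 63 / 32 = 1.97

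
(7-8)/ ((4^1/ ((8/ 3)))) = -2/ 3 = -0.67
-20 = -20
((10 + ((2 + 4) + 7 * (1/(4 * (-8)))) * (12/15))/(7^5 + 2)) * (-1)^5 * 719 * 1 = -2157/3448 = -0.63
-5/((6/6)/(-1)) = 5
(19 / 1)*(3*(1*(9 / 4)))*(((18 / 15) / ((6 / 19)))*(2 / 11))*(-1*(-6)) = 29241 / 55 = 531.65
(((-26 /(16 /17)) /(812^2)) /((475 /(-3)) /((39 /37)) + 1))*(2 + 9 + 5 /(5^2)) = 25857 /8222019680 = 0.00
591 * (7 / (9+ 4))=4137 / 13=318.23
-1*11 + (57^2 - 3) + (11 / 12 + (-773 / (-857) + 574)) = 39190459 / 10284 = 3810.82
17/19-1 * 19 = -344/19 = -18.11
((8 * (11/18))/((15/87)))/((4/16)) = 113.42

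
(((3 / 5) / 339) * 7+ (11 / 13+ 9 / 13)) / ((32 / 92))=261993 / 58760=4.46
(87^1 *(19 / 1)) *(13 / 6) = 7163 / 2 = 3581.50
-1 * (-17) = 17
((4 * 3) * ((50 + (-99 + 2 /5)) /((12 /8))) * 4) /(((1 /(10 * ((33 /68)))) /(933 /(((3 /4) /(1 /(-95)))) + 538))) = -6398007264 /1615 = -3961614.40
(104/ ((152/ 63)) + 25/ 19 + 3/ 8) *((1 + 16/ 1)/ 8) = 115753/ 1216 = 95.19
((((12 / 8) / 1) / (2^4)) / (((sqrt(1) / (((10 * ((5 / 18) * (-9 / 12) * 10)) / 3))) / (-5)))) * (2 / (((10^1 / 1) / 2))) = 125 / 96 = 1.30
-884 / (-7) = 884 / 7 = 126.29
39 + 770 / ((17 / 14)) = 11443 / 17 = 673.12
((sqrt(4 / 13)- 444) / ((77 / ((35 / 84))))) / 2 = -185 / 154 +5*sqrt(13) / 12012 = -1.20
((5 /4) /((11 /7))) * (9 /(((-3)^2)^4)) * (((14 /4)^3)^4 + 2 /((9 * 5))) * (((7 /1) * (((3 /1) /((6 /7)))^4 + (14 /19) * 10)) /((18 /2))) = 486886177055866189 /1078394093568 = 451491.88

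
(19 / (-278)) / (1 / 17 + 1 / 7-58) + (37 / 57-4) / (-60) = 2453557 / 43021890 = 0.06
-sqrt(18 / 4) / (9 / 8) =-4 * sqrt(2) / 3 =-1.89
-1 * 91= -91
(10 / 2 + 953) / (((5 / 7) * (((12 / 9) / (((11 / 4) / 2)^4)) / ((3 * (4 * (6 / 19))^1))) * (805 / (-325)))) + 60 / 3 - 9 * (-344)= -1067204081 / 447488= -2384.88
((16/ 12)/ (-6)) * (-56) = 112/ 9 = 12.44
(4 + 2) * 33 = 198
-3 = -3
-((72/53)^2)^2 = -26873856/7890481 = -3.41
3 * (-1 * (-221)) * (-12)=-7956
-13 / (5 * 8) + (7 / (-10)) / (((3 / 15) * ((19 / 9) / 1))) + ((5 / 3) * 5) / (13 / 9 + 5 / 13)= 209251 / 81320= 2.57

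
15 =15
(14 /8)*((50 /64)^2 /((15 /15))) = 4375 /4096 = 1.07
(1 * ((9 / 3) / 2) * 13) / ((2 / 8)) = 78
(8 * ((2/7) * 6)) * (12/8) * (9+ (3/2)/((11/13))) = 17064/77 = 221.61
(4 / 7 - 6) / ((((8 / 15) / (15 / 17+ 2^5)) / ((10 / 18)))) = -265525 / 1428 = -185.94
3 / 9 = 1 / 3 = 0.33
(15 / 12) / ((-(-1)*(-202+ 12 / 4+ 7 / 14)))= -5 / 794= -0.01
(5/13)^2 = 25/169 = 0.15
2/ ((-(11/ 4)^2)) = -32/ 121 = -0.26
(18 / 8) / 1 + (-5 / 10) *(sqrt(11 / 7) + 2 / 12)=13 / 6 - sqrt(77) / 14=1.54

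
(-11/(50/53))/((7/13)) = -7579/350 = -21.65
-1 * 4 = -4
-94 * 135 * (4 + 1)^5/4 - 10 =-19828145/2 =-9914072.50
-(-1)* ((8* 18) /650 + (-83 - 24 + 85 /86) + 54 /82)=-120475503 /1145950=-105.13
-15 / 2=-7.50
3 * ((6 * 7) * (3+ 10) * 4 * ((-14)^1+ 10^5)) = 655108272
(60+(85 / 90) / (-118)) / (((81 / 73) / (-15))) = -811.00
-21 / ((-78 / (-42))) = -147 / 13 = -11.31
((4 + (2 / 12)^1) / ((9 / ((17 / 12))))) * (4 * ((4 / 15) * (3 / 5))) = 34 / 81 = 0.42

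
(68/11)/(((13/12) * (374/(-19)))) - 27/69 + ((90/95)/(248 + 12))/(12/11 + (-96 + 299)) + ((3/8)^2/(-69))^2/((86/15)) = -42583677478113327/62514785374412800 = -0.68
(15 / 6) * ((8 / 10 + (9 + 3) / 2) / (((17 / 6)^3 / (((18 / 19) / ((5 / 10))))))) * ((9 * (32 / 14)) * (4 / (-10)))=-2239488 / 192185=-11.65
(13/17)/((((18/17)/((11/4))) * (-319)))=-13/2088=-0.01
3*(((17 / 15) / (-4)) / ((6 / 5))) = -17 / 24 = -0.71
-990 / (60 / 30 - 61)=990 / 59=16.78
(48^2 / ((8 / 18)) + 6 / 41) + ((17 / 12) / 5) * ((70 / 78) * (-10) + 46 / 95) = 11806985042 / 2278575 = 5181.74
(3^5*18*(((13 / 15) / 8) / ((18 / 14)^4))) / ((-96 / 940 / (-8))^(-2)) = 31213 / 1104500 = 0.03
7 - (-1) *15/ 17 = 134/ 17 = 7.88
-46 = -46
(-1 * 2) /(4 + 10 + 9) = -2 /23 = -0.09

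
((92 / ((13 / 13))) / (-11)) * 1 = -92 / 11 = -8.36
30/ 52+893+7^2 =24507/ 26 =942.58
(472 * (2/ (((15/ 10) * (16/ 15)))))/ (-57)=-590/ 57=-10.35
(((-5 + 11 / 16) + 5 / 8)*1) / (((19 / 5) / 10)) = -1475 / 152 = -9.70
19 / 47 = 0.40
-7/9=-0.78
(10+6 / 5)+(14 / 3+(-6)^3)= -3002 / 15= -200.13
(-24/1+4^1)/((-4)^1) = 5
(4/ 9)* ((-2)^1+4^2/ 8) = 0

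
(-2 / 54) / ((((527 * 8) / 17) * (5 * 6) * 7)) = -1 / 1406160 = -0.00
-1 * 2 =-2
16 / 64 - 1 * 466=-1863 / 4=-465.75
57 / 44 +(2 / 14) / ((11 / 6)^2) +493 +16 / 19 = 31875731 / 64372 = 495.18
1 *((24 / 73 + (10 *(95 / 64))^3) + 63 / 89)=696516364355 / 212893696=3271.66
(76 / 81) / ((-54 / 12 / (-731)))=111112 / 729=152.42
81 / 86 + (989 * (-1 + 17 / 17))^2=81 / 86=0.94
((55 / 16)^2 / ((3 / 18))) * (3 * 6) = 81675 / 64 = 1276.17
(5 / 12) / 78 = 5 / 936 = 0.01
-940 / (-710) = 94 / 71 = 1.32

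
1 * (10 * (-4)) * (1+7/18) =-500/9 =-55.56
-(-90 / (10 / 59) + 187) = 344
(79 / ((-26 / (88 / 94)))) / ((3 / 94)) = -3476 / 39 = -89.13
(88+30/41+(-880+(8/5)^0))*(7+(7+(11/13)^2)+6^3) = -30813351/169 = -182327.52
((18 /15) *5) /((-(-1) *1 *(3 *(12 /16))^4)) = 0.23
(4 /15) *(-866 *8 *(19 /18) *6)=-526528 /45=-11700.62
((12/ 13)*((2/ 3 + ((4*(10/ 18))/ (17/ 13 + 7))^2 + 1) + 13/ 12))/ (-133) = -666439/ 34031907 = -0.02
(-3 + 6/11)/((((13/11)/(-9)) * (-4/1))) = -4.67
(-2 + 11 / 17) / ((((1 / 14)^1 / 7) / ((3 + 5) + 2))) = -22540 / 17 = -1325.88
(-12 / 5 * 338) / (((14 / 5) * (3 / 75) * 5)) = -10140 / 7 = -1448.57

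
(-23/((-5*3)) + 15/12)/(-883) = -167/52980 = -0.00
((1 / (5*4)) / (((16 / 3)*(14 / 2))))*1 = 3 / 2240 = 0.00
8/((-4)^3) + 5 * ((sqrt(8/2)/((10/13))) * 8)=831/8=103.88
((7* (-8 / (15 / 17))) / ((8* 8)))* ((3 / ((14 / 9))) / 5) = -153 / 400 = -0.38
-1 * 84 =-84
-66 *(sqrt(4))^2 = -264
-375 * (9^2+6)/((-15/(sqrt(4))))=4350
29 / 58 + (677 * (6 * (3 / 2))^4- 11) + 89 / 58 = 128811853 / 29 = 4441788.03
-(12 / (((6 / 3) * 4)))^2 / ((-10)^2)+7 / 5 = 551 / 400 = 1.38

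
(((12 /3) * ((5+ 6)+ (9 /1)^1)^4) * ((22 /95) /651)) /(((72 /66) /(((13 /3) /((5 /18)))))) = 40268800 /12369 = 3255.62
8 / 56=1 / 7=0.14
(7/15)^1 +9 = 142/15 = 9.47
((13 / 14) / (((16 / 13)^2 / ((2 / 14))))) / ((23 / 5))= 10985 / 577024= 0.02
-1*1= -1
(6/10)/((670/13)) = 39/3350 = 0.01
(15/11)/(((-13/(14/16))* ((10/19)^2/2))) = -7581/11440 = -0.66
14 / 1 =14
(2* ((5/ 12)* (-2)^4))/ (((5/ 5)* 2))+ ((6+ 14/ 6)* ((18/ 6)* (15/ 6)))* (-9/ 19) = -2615/ 114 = -22.94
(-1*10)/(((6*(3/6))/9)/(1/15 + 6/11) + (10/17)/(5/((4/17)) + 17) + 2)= -2627010/672497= -3.91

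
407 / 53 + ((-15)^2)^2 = 2683532 / 53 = 50632.68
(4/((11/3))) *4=48/11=4.36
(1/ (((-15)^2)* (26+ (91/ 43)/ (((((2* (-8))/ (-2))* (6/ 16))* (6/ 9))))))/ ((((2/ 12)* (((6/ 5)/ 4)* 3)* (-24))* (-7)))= 43/ 6597045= 0.00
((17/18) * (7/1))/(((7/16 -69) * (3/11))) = -10472/29619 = -0.35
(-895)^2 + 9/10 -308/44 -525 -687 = 7998069/10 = 799806.90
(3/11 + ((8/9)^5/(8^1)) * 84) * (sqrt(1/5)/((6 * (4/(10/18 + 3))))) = 5282468 * sqrt(5)/29229255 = 0.40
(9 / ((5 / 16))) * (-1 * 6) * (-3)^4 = -69984 / 5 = -13996.80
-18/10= -9/5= -1.80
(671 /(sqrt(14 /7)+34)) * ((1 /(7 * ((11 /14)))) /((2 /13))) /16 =13481 /9232- 793 * sqrt(2) /18464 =1.40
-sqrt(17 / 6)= -sqrt(102) / 6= -1.68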